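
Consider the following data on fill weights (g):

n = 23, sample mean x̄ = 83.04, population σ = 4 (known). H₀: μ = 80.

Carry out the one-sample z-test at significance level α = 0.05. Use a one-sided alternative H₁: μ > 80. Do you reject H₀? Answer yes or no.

reject H₀: yes

SE = σ/√n = 4/√23 = 0.8341
z = (x̄−μ₀)/SE = (83.04−80)/0.8341 = 3.6448
p-value (one-sided, H₁ greater) = 0.00013
At α=0.05: p < α → reject H₀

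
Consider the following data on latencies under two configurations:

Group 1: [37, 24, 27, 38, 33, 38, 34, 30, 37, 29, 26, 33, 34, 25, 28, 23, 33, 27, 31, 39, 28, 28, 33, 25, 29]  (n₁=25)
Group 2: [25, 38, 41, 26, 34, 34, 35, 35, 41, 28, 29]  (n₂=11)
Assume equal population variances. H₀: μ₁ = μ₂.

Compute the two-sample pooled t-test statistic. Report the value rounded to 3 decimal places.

x̄₁=30.760, s₁=4.763, n₁=25
x̄₂=33.273, s₂=5.623, n₂=11
s_p² = [24·4.763² + 10·5.623²]/34 = 25.3159
SE = √(s_p²·(1/25+1/11)) = 1.8205
t = (30.760−33.273)/1.8205 = -1.3803
df = 34

test statistic = -1.380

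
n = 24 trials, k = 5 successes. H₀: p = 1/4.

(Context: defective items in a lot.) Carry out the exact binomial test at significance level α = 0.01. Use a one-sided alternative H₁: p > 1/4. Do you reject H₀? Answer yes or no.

Exact binomial: n=24, k=5, p₀=1/4=0.2500
P(X≥5) from Σ C(n,i)·p₀^i·(1−p₀)^(n−i)
p-value (one-sided, H₁ greater) = 0.75335
At α=0.01: p ≥ α → fail to reject H₀

reject H₀: no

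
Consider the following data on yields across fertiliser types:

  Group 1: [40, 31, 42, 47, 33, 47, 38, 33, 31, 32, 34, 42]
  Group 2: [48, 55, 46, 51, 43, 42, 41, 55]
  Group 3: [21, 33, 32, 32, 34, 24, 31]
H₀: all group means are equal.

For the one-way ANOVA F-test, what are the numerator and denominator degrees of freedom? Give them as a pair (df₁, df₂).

degrees of freedom = [2, 24]

k = 3 groups, N = 27 total
df = (k−1, N−k) = (3−1, 27−3) = (2, 24)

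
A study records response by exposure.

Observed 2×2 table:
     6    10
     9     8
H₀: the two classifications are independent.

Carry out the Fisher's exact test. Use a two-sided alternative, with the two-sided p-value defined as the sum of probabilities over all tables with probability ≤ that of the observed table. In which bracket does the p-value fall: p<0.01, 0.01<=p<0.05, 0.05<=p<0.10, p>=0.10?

p-value bracket: p>=0.10

Margins: r₁=16, r₂=17, c₁=15, c₂=18, n=33
p_obs = C(16,6)·C(17,9)/C(33,15); sum pmf over tables with pmf ≤ p_obs
p-value (two-sided) = 0.49053
→ bracket: p>=0.10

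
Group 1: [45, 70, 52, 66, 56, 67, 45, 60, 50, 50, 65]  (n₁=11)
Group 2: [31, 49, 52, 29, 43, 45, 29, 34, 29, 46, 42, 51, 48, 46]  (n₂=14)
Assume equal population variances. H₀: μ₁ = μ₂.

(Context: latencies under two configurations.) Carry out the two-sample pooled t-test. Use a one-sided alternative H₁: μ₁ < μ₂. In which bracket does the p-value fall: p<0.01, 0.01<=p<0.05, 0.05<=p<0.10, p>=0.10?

p-value bracket: p>=0.10

x̄₁=56.909, s₁=9.137, n₁=11
x̄₂=41.000, s₂=8.709, n₂=14
s_p² = [10·9.137² + 13·8.709²]/23 = 79.1700
SE = √(s_p²·(1/11+1/14)) = 3.5850
t = (56.909−41.000)/3.5850 = 4.4377
df = 23
p-value (one-sided, H₁ less) = 0.99991
→ bracket: p>=0.10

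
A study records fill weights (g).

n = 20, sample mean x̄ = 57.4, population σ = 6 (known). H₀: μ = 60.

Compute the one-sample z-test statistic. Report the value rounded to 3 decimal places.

SE = σ/√n = 6/√20 = 1.3416
z = (x̄−μ₀)/SE = (57.4−60)/1.3416 = -1.9379

test statistic = -1.938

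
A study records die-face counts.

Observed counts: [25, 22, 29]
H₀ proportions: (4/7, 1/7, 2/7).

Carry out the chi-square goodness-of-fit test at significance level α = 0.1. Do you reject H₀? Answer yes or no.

n = 76; E_i = n·p_i = [43.43, 10.86, 21.71]
χ² = (25−43.43)²/43.43 + (22−10.86)²/10.86 + (29−21.71)²/21.71 = 21.7007
df = 2
p-value (upper-tail) = 0.00002
At α=0.1: p < α → reject H₀

reject H₀: yes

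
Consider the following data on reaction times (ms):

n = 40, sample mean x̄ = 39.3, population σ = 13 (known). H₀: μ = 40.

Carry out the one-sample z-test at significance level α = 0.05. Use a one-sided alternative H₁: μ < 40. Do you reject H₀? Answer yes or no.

reject H₀: no

SE = σ/√n = 13/√40 = 2.0555
z = (x̄−μ₀)/SE = (39.3−40)/2.0555 = -0.3406
p-value (one-sided, H₁ less) = 0.36672
At α=0.05: p ≥ α → fail to reject H₀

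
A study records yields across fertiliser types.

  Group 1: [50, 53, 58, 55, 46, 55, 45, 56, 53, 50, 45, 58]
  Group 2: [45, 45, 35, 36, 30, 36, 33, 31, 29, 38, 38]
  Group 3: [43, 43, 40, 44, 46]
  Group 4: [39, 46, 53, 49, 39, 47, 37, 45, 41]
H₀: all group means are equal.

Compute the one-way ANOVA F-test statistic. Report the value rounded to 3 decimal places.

test statistic = 20.618

Group means [52.00, 36.00, 43.20, 44.00], grand mean 44.108
SSB = Σnᵢ(x̄ᵢ−x̄)² = 1474.768; SSW = ΣΣ(x−x̄ᵢ)² = 786.800
MSB = 1474.768/3 = 491.5892; MSW = 786.800/33 = 23.8424
F = MSB/MSW = 20.6183
df = (3, 33)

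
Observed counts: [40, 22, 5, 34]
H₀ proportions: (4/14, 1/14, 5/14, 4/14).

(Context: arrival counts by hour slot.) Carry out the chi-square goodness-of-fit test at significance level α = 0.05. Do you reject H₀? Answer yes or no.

n = 101; E_i = n·p_i = [28.86, 7.21, 36.07, 28.86]
χ² = (40−28.86)²/28.86 + (22−7.21)²/7.21 + (5−36.07)²/36.07 + (34−28.86)²/28.86 = 62.2871
df = 3
p-value (upper-tail) = 0.00000
At α=0.05: p < α → reject H₀

reject H₀: yes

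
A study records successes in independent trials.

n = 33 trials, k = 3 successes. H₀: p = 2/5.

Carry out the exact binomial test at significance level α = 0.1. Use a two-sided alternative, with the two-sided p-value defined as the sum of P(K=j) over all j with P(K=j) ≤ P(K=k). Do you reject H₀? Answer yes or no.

Exact binomial: n=33, k=3, p₀=2/5=0.4000
P(X=j) = C(n,j)·p₀^j·(1−p₀)^(n−j); p = Σ P(X=j) over j with P(X=j) ≤ P(X=3)
p-value (two-sided) = 0.00012
At α=0.1: p < α → reject H₀

reject H₀: yes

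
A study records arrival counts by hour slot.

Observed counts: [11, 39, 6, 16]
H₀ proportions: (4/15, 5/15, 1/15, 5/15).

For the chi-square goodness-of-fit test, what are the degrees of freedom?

df = k − 1 = 4 − 1 = 3

degrees of freedom = 3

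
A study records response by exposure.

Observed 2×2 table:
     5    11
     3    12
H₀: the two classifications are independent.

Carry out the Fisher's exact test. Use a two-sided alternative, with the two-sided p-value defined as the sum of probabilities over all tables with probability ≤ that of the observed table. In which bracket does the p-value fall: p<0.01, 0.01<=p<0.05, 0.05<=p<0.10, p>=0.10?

p-value bracket: p>=0.10

Margins: r₁=16, r₂=15, c₁=8, c₂=23, n=31
p_obs = C(16,5)·C(15,3)/C(31,8); sum pmf over tables with pmf ≤ p_obs
p-value (two-sided) = 0.68508
→ bracket: p>=0.10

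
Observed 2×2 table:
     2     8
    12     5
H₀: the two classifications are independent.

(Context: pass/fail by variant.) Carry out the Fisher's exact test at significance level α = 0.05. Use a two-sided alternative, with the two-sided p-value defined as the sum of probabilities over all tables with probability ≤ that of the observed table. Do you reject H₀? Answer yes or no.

reject H₀: yes

Margins: r₁=10, r₂=17, c₁=14, c₂=13, n=27
p_obs = C(10,2)·C(17,12)/C(27,14); sum pmf over tables with pmf ≤ p_obs
p-value (two-sided) = 0.01831
At α=0.05: p < α → reject H₀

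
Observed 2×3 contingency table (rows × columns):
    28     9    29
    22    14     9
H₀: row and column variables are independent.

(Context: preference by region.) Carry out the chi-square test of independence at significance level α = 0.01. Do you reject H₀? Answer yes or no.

reject H₀: no

Row totals [66, 45], col totals [50, 23, 38], n=111
χ² = (28−29.73)²/29.73 + (9−13.68)²/13.68 + (29−22.59)²/22.59 + (22−20.27)²/20.27 + (14−9.32)²/9.32 + (9−15.41)²/15.41 = 8.6706
df = 2
p-value (upper-tail) = 0.01310
At α=0.01: p ≥ α → fail to reject H₀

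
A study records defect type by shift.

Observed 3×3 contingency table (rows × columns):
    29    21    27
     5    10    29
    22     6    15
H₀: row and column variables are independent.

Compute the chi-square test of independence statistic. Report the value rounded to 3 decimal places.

test statistic = 19.889

Row totals [77, 44, 43], col totals [56, 37, 71], n=164
χ² = (29−26.29)²/26.29 + (21−17.37)²/17.37 + (27−33.34)²/33.34 + (5−15.02)²/15.02 + (10−9.93)²/9.93 + (29−19.05)²/19.05 + (22−14.68)²/14.68 + (6−9.70)²/9.70 + (15−18.62)²/18.62 = 19.8888
df = 4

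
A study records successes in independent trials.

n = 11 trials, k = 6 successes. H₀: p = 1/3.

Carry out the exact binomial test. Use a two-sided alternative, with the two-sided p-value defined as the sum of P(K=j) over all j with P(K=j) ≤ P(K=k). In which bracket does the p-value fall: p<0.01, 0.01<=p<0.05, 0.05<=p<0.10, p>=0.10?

p-value bracket: p>=0.10

Exact binomial: n=11, k=6, p₀=1/3=0.3333
P(X=j) = C(n,j)·p₀^j·(1−p₀)^(n−j); p = Σ P(X=j) over j with P(X=j) ≤ P(X=6)
p-value (two-sided) = 0.19723
→ bracket: p>=0.10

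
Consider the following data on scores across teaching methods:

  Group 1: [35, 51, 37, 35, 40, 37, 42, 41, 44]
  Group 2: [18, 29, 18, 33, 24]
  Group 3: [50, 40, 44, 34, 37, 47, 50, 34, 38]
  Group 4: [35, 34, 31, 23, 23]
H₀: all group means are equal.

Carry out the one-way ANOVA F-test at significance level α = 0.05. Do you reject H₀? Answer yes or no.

Group means [40.22, 24.40, 41.56, 29.20], grand mean 35.857
SSB = Σnᵢ(x̄ᵢ−x̄)² = 1341.651; SSW = ΣΣ(x−x̄ᵢ)² = 851.778
MSB = 1341.651/3 = 447.2169; MSW = 851.778/24 = 35.4907
F = MSB/MSW = 12.6009
df = (3, 24)
p-value (upper-tail) = 0.00004
At α=0.05: p < α → reject H₀

reject H₀: yes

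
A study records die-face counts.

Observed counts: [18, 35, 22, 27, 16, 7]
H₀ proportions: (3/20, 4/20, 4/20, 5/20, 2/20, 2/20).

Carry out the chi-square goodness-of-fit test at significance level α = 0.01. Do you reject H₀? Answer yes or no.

n = 125; E_i = n·p_i = [18.75, 25.00, 25.00, 31.25, 12.50, 12.50]
χ² = (18−18.75)²/18.75 + (35−25.00)²/25.00 + (22−25.00)²/25.00 + (27−31.25)²/31.25 + (16−12.50)²/12.50 + (7−12.50)²/12.50 = 8.3680
df = 5
p-value (upper-tail) = 0.13709
At α=0.01: p ≥ α → fail to reject H₀

reject H₀: no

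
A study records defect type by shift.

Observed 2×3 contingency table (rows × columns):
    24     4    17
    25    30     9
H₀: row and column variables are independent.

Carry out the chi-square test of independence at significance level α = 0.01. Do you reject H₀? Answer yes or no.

Row totals [45, 64], col totals [49, 34, 26], n=109
χ² = (24−20.23)²/20.23 + (4−14.04)²/14.04 + (17−10.73)²/10.73 + (25−28.77)²/28.77 + (30−19.96)²/19.96 + (9−15.27)²/15.27 = 19.6494
df = 2
p-value (upper-tail) = 0.00005
At α=0.01: p < α → reject H₀

reject H₀: yes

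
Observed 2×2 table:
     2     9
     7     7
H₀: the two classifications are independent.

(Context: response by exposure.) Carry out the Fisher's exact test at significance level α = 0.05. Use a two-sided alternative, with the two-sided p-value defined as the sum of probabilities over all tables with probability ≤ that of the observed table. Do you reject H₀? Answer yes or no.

Margins: r₁=11, r₂=14, c₁=9, c₂=16, n=25
p_obs = C(11,2)·C(14,7)/C(25,9); sum pmf over tables with pmf ≤ p_obs
p-value (two-sided) = 0.20772
At α=0.05: p ≥ α → fail to reject H₀

reject H₀: no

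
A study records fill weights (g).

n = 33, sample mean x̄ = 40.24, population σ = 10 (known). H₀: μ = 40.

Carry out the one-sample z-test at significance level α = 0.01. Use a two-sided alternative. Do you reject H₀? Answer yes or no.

reject H₀: no

SE = σ/√n = 10/√33 = 1.7408
z = (x̄−μ₀)/SE = (40.24−40)/1.7408 = 0.1379
p-value (two-sided) = 0.89034
At α=0.01: p ≥ α → fail to reject H₀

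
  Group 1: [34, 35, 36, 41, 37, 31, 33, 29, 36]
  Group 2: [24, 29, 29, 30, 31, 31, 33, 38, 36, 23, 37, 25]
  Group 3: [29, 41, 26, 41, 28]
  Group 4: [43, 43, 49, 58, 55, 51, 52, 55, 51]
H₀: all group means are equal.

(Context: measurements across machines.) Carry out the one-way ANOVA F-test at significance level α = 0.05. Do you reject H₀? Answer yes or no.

Group means [34.67, 30.50, 33.00, 50.78], grand mean 37.143
SSB = Σnᵢ(x̄ᵢ−x̄)² = 2343.730; SSW = ΣΣ(x−x̄ᵢ)² = 798.556
MSB = 2343.730/3 = 781.2434; MSW = 798.556/31 = 25.7599
F = MSB/MSW = 30.3279
df = (3, 31)
p-value (upper-tail) = 0.00000
At α=0.05: p < α → reject H₀

reject H₀: yes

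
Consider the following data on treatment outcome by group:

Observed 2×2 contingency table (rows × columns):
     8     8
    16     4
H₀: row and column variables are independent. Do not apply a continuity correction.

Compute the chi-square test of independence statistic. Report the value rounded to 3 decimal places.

test statistic = 3.600

Row totals [16, 20], col totals [24, 12], n=36
χ² = (8−10.67)²/10.67 + (8−5.33)²/5.33 + (16−13.33)²/13.33 + (4−6.67)²/6.67 = 3.6000
df = 1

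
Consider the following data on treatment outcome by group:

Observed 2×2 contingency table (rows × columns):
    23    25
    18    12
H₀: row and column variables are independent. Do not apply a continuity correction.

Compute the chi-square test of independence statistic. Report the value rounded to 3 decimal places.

Row totals [48, 30], col totals [41, 37], n=78
χ² = (23−25.23)²/25.23 + (25−22.77)²/22.77 + (18−15.77)²/15.77 + (12−14.23)²/14.23 = 1.0810
df = 1

test statistic = 1.081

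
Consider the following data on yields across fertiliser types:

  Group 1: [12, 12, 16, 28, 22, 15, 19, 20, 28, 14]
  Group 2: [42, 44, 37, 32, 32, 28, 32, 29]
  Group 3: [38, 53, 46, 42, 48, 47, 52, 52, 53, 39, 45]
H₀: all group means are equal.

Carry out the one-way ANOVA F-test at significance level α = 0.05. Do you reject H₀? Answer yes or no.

reject H₀: yes

Group means [18.60, 34.50, 46.82], grand mean 33.690
SSB = Σnᵢ(x̄ᵢ−x̄)² = 4178.171; SSW = ΣΣ(x−x̄ᵢ)² = 860.036
MSB = 4178.171/2 = 2089.0853; MSW = 860.036/26 = 33.0783
F = MSB/MSW = 63.1557
df = (2, 26)
p-value (upper-tail) = 0.00000
At α=0.05: p < α → reject H₀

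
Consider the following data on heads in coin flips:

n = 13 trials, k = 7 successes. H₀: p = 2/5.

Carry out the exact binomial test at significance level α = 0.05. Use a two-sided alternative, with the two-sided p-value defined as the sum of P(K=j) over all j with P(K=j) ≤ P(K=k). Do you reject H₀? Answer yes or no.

reject H₀: no

Exact binomial: n=13, k=7, p₀=2/5=0.4000
P(X=j) = C(n,j)·p₀^j·(1−p₀)^(n−j); p = Σ P(X=j) over j with P(X=j) ≤ P(X=7)
p-value (two-sided) = 0.39742
At α=0.05: p ≥ α → fail to reject H₀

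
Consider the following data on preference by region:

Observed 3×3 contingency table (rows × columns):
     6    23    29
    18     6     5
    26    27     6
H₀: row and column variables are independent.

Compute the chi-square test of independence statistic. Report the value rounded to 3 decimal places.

Row totals [58, 29, 59], col totals [50, 56, 40], n=146
χ² = (6−19.86)²/19.86 + (23−22.25)²/22.25 + (29−15.89)²/15.89 + (18−9.93)²/9.93 + (6−11.12)²/11.12 + (5−7.95)²/7.95 + (26−20.21)²/20.21 + (27−22.63)²/22.63 + (6−16.16)²/16.16 = 39.4199
df = 4

test statistic = 39.420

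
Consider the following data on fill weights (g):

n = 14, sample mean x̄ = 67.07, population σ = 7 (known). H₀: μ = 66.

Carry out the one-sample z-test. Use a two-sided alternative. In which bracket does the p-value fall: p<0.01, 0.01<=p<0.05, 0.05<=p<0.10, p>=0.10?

p-value bracket: p>=0.10

SE = σ/√n = 7/√14 = 1.8708
z = (x̄−μ₀)/SE = (67.07−66)/1.8708 = 0.5719
p-value (two-sided) = 0.56736
→ bracket: p>=0.10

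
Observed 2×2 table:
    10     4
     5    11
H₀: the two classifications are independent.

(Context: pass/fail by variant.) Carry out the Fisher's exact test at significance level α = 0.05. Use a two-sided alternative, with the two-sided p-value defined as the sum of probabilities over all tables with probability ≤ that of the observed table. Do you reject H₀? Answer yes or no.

Margins: r₁=14, r₂=16, c₁=15, c₂=15, n=30
p_obs = C(14,10)·C(16,5)/C(30,15); sum pmf over tables with pmf ≤ p_obs
p-value (two-sided) = 0.06560
At α=0.05: p ≥ α → fail to reject H₀

reject H₀: no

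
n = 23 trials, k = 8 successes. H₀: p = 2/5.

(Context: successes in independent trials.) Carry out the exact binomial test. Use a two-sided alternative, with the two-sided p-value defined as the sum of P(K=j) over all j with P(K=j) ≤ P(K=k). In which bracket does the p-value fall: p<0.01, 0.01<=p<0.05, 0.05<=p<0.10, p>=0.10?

Exact binomial: n=23, k=8, p₀=2/5=0.4000
P(X=j) = C(n,j)·p₀^j·(1−p₀)^(n−j); p = Σ P(X=j) over j with P(X=j) ≤ P(X=8)
p-value (two-sided) = 0.67545
→ bracket: p>=0.10

p-value bracket: p>=0.10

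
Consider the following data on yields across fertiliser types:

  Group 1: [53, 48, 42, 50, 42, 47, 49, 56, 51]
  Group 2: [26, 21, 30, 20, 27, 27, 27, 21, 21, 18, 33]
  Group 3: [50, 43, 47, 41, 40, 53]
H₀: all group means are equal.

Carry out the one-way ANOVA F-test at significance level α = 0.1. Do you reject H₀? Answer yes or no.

Group means [48.67, 24.64, 45.67], grand mean 37.808
SSB = Σnᵢ(x̄ᵢ−x̄)² = 3340.160; SSW = ΣΣ(x−x̄ᵢ)² = 529.879
MSB = 3340.160/2 = 1670.0798; MSW = 529.879/23 = 23.0382
F = MSB/MSW = 72.4917
df = (2, 23)
p-value (upper-tail) = 0.00000
At α=0.1: p < α → reject H₀

reject H₀: yes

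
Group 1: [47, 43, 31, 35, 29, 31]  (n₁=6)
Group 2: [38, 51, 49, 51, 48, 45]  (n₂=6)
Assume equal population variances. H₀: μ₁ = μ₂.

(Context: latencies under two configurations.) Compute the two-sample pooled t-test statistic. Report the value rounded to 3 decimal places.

x̄₁=36.000, s₁=7.348, n₁=6
x̄₂=47.000, s₂=4.940, n₂=6
s_p² = [5·7.348² + 5·4.940²]/10 = 39.2000
SE = √(s_p²·(1/6+1/6)) = 3.6148
t = (36.000−47.000)/3.6148 = -3.0431
df = 10

test statistic = -3.043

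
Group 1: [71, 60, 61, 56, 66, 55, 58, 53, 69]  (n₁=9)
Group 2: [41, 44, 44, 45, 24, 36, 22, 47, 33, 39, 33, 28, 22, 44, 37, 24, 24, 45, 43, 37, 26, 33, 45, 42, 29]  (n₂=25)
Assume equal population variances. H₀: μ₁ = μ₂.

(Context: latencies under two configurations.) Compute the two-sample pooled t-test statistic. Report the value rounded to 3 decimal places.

test statistic = 8.186

x̄₁=61.000, s₁=6.364, n₁=9
x̄₂=35.480, s₂=8.501, n₂=25
s_p² = [8·6.364² + 24·8.501²]/32 = 64.3200
SE = √(s_p²·(1/9+1/25)) = 3.1176
t = (61.000−35.480)/3.1176 = 8.1858
df = 32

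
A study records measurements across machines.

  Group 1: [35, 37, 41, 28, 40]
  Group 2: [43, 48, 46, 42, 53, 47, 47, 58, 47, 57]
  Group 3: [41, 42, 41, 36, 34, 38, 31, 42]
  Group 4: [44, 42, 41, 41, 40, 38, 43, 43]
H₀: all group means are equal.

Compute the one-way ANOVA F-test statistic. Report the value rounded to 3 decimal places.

test statistic = 13.037

Group means [36.20, 48.80, 38.12, 41.50], grand mean 42.129
SSB = Σnᵢ(x̄ᵢ−x̄)² = 752.209; SSW = ΣΣ(x−x̄ᵢ)² = 519.275
MSB = 752.209/3 = 250.7363; MSW = 519.275/27 = 19.2324
F = MSB/MSW = 13.0372
df = (3, 27)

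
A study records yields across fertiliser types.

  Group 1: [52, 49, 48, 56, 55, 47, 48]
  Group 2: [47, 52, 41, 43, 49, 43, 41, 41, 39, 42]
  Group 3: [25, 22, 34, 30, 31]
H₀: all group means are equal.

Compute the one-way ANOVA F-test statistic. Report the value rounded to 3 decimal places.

Group means [50.71, 43.80, 28.40], grand mean 42.500
SSB = Σnᵢ(x̄ᵢ−x̄)² = 1483.271; SSW = ΣΣ(x−x̄ᵢ)² = 328.229
MSB = 1483.271/2 = 741.6357; MSW = 328.229/19 = 17.2752
F = MSB/MSW = 42.9307
df = (2, 19)

test statistic = 42.931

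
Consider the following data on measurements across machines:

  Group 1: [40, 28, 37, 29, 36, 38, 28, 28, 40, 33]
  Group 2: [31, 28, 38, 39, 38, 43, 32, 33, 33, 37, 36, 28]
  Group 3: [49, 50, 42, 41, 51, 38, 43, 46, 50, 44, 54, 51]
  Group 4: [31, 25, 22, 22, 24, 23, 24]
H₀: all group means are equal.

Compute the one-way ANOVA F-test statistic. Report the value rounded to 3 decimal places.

test statistic = 36.599

Group means [33.70, 34.67, 46.58, 24.43], grand mean 36.171
SSB = Σnᵢ(x̄ᵢ−x̄)² = 2354.407; SSW = ΣΣ(x−x̄ᵢ)² = 793.398
MSB = 2354.407/3 = 784.8024; MSW = 793.398/37 = 21.4432
F = MSB/MSW = 36.5992
df = (3, 37)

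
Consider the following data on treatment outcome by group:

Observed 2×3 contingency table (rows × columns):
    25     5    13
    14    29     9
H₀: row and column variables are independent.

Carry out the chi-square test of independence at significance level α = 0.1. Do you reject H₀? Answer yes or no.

Row totals [43, 52], col totals [39, 34, 22], n=95
χ² = (25−17.65)²/17.65 + (5−15.39)²/15.39 + (13−9.96)²/9.96 + (14−21.35)²/21.35 + (29−18.61)²/18.61 + (9−12.04)²/12.04 = 20.0988
df = 2
p-value (upper-tail) = 0.00004
At α=0.1: p < α → reject H₀

reject H₀: yes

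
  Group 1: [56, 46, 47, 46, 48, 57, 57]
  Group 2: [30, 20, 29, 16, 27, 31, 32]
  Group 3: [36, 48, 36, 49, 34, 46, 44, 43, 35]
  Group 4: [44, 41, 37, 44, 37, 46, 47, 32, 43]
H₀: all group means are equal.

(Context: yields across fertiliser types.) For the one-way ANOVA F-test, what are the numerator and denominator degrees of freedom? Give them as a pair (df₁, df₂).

k = 4 groups, N = 32 total
df = (k−1, N−k) = (4−1, 32−4) = (3, 28)

degrees of freedom = [3, 28]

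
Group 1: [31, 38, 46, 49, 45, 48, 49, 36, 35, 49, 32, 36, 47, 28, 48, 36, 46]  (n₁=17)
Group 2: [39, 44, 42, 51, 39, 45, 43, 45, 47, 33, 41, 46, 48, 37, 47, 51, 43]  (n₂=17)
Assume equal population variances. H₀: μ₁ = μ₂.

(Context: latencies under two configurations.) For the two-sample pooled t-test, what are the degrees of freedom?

degrees of freedom = 32

df = n₁ + n₂ − 2 = 17 + 17 − 2 = 32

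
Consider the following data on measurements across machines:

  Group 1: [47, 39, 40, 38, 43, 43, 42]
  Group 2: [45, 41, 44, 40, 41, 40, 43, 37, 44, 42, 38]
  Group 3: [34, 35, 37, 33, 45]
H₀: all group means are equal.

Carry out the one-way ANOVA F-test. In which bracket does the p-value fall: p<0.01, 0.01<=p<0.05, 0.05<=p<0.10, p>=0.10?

p-value bracket: 0.01<=p<0.05

Group means [41.71, 41.36, 36.80], grand mean 40.478
SSB = Σnᵢ(x̄ᵢ−x̄)² = 86.965; SSW = ΣΣ(x−x̄ᵢ)² = 212.774
MSB = 86.965/2 = 43.4826; MSW = 212.774/20 = 10.6387
F = MSB/MSW = 4.0872
df = (2, 20)
p-value (upper-tail) = 0.03249
→ bracket: 0.01<=p<0.05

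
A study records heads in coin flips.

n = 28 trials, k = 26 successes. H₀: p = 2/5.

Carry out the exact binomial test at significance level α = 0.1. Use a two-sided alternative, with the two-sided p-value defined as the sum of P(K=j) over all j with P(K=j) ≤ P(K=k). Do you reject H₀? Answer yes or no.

reject H₀: yes

Exact binomial: n=28, k=26, p₀=2/5=0.4000
P(X=j) = C(n,j)·p₀^j·(1−p₀)^(n−j); p = Σ P(X=j) over j with P(X=j) ≤ P(X=26)
p-value (two-sided) = 0.00000
At α=0.1: p < α → reject H₀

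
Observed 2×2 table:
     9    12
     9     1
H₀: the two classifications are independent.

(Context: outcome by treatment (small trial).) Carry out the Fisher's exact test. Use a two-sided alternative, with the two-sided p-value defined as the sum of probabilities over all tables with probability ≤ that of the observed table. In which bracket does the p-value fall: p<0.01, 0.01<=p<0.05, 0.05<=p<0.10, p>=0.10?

Margins: r₁=21, r₂=10, c₁=18, c₂=13, n=31
p_obs = C(21,9)·C(10,9)/C(31,18); sum pmf over tables with pmf ≤ p_obs
p-value (two-sided) = 0.01997
→ bracket: 0.01<=p<0.05

p-value bracket: 0.01<=p<0.05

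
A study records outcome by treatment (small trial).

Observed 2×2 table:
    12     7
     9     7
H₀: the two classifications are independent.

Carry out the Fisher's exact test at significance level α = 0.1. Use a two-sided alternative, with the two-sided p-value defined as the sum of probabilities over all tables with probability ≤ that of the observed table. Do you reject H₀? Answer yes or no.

Margins: r₁=19, r₂=16, c₁=21, c₂=14, n=35
p_obs = C(19,12)·C(16,9)/C(35,21); sum pmf over tables with pmf ≤ p_obs
p-value (two-sided) = 0.73911
At α=0.1: p ≥ α → fail to reject H₀

reject H₀: no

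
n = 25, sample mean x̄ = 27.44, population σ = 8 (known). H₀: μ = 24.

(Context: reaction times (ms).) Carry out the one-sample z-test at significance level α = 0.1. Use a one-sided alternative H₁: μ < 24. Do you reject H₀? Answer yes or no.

reject H₀: no

SE = σ/√n = 8/√25 = 1.6000
z = (x̄−μ₀)/SE = (27.44−24)/1.6000 = 2.1500
p-value (one-sided, H₁ less) = 0.98422
At α=0.1: p ≥ α → fail to reject H₀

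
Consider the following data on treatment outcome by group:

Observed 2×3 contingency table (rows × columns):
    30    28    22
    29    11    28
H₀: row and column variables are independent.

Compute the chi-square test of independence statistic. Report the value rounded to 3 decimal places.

test statistic = 7.222

Row totals [80, 68], col totals [59, 39, 50], n=148
χ² = (30−31.89)²/31.89 + (28−21.08)²/21.08 + (22−27.03)²/27.03 + (29−27.11)²/27.11 + (11−17.92)²/17.92 + (28−22.97)²/22.97 = 7.2217
df = 2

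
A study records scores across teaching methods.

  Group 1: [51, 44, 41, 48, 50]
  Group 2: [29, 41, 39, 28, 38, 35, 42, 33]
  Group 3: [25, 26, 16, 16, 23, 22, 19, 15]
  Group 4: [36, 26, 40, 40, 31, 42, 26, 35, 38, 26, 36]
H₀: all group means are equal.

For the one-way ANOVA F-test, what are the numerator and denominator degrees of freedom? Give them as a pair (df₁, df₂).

k = 4 groups, N = 32 total
df = (k−1, N−k) = (4−1, 32−4) = (3, 28)

degrees of freedom = [3, 28]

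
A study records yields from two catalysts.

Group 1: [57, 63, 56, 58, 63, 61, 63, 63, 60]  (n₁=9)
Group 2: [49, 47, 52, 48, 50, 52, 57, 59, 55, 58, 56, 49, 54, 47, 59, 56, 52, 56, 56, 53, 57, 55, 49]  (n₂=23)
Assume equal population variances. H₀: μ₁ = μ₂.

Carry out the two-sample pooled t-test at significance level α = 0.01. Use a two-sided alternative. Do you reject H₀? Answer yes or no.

x̄₁=60.444, s₁=2.833, n₁=9
x̄₂=53.304, s₂=3.866, n₂=23
s_p² = [8·2.833² + 22·3.866²]/30 = 13.1031
SE = √(s_p²·(1/9+1/23)) = 1.4232
t = (60.444−53.304)/1.4232 = 5.0168
df = 30
p-value (two-sided) = 0.00002
At α=0.01: p < α → reject H₀

reject H₀: yes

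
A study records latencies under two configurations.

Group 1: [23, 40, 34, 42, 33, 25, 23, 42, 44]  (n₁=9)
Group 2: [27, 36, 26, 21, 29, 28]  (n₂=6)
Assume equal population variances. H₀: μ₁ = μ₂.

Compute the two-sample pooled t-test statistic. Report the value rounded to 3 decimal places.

x̄₁=34.000, s₁=8.573, n₁=9
x̄₂=27.833, s₂=4.875, n₂=6
s_p² = [8·8.573² + 5·4.875²]/13 = 54.3718
SE = √(s_p²·(1/9+1/6)) = 3.8863
t = (34.000−27.833)/3.8863 = 1.5868
df = 13

test statistic = 1.587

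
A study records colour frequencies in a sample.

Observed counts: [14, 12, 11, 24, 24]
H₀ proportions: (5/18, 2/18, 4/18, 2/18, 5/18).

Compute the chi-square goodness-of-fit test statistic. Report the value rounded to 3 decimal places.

n = 85; E_i = n·p_i = [23.61, 9.44, 18.89, 9.44, 23.61]
χ² = (14−23.61)²/23.61 + (12−9.44)²/9.44 + (11−18.89)²/18.89 + (24−9.44)²/9.44 + (24−23.61)²/23.61 = 30.3376
df = 4

test statistic = 30.338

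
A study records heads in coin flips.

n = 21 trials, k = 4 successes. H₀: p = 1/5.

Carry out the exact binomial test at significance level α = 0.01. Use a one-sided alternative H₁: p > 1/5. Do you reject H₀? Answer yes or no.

Exact binomial: n=21, k=4, p₀=1/5=0.2000
P(X≥4) from Σ C(n,i)·p₀^i·(1−p₀)^(n−i)
p-value (one-sided, H₁ greater) = 0.62962
At α=0.01: p ≥ α → fail to reject H₀

reject H₀: no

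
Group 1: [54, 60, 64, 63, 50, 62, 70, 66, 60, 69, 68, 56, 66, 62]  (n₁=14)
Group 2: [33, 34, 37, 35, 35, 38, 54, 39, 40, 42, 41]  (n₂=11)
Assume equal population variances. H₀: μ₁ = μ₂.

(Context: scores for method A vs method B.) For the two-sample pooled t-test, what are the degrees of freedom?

df = n₁ + n₂ − 2 = 14 + 11 − 2 = 23

degrees of freedom = 23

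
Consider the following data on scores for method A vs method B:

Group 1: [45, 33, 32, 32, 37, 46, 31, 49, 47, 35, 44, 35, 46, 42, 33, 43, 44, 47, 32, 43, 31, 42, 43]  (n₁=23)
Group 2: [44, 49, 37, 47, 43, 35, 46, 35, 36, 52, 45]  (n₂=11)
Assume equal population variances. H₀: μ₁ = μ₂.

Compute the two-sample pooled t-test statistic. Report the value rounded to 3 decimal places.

x̄₁=39.652, s₁=6.220, n₁=23
x̄₂=42.636, s₂=5.988, n₂=11
s_p² = [22·6.220² + 10·5.988²]/32 = 37.8051
SE = √(s_p²·(1/23+1/11)) = 2.2540
t = (39.652−42.636)/2.2540 = -1.3240
df = 32

test statistic = -1.324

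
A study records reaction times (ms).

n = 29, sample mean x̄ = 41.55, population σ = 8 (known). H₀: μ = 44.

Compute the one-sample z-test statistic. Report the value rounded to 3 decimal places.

test statistic = -1.649

SE = σ/√n = 8/√29 = 1.4856
z = (x̄−μ₀)/SE = (41.55−44)/1.4856 = -1.6492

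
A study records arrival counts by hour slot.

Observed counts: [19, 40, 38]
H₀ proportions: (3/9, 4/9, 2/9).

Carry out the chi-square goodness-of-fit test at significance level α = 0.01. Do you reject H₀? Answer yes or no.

reject H₀: yes

n = 97; E_i = n·p_i = [32.33, 43.11, 21.56]
χ² = (19−32.33)²/32.33 + (40−43.11)²/43.11 + (38−21.56)²/21.56 = 18.2680
df = 2
p-value (upper-tail) = 0.00011
At α=0.01: p < α → reject H₀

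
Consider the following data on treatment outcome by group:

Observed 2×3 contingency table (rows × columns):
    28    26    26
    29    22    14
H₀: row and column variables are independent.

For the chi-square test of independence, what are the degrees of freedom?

degrees of freedom = 2

df = (r−1)(c−1) = (2−1)·(3−1) = 2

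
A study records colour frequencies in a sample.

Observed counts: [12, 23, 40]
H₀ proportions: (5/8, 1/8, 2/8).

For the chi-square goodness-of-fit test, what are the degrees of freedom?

df = k − 1 = 3 − 1 = 2

degrees of freedom = 2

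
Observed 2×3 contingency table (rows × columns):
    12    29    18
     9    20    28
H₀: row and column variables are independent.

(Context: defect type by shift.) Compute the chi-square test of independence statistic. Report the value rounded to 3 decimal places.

Row totals [59, 57], col totals [21, 49, 46], n=116
χ² = (12−10.68)²/10.68 + (29−24.92)²/24.92 + (18−23.40)²/23.40 + (9−10.32)²/10.32 + (20−24.08)²/24.08 + (28−22.60)²/22.60 = 4.2223
df = 2

test statistic = 4.222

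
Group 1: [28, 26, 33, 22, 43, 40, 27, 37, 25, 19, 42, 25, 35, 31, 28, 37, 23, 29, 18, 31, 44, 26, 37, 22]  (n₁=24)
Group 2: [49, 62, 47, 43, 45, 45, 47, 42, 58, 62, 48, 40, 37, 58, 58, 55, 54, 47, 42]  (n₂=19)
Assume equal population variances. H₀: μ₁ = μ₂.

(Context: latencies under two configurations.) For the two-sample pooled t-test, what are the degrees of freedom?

df = n₁ + n₂ − 2 = 24 + 19 − 2 = 41

degrees of freedom = 41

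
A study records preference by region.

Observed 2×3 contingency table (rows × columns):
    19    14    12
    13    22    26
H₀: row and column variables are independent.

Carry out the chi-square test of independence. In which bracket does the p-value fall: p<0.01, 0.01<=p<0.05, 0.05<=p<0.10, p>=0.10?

Row totals [45, 61], col totals [32, 36, 38], n=106
χ² = (19−13.58)²/13.58 + (14−15.28)²/15.28 + (12−16.13)²/16.13 + (13−18.42)²/18.42 + (22−20.72)²/20.72 + (26−21.87)²/21.87 = 5.7772
df = 2
p-value (upper-tail) = 0.05565
→ bracket: 0.05<=p<0.10

p-value bracket: 0.05<=p<0.10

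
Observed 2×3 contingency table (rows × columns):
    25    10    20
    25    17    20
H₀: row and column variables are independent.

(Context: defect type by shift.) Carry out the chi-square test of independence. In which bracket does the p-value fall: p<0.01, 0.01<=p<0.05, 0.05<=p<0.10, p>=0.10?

p-value bracket: p>=0.10

Row totals [55, 62], col totals [50, 27, 40], n=117
χ² = (25−23.50)²/23.50 + (10−12.69)²/12.69 + (20−18.80)²/18.80 + (25−26.50)²/26.50 + (17−14.31)²/14.31 + (20−21.20)²/21.20 = 1.4010
df = 2
p-value (upper-tail) = 0.49633
→ bracket: p>=0.10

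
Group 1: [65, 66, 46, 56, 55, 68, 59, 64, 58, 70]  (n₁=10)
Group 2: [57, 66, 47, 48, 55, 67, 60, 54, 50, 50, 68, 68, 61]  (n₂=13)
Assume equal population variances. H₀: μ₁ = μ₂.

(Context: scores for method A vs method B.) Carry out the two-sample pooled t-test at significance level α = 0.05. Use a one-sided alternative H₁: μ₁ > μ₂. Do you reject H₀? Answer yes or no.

reject H₀: no

x̄₁=60.700, s₁=7.288, n₁=10
x̄₂=57.769, s₂=7.812, n₂=13
s_p² = [9·7.288² + 12·7.812²]/21 = 57.6385
SE = √(s_p²·(1/10+1/13)) = 3.1934
t = (60.700−57.769)/3.1934 = 0.9178
df = 21
p-value (one-sided, H₁ greater) = 0.18458
At α=0.05: p ≥ α → fail to reject H₀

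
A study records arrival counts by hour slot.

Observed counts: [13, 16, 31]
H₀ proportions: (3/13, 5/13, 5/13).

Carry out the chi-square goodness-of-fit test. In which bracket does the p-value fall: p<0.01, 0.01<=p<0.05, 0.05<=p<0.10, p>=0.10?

n = 60; E_i = n·p_i = [13.85, 23.08, 23.08]
χ² = (13−13.85)²/13.85 + (16−23.08)²/23.08 + (31−23.08)²/23.08 = 4.9422
df = 2
p-value (upper-tail) = 0.08449
→ bracket: 0.05<=p<0.10

p-value bracket: 0.05<=p<0.10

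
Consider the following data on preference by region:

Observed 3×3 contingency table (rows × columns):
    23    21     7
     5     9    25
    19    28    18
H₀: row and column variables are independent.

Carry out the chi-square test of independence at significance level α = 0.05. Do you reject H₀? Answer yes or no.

reject H₀: yes

Row totals [51, 39, 65], col totals [47, 58, 50], n=155
χ² = (23−15.46)²/15.46 + (21−19.08)²/19.08 + (7−16.45)²/16.45 + (5−11.83)²/11.83 + (9−14.59)²/14.59 + (25−12.58)²/12.58 + (19−19.71)²/19.71 + (28−24.32)²/24.32 + (18−20.97)²/20.97 = 28.6398
df = 4
p-value (upper-tail) = 0.00001
At α=0.05: p < α → reject H₀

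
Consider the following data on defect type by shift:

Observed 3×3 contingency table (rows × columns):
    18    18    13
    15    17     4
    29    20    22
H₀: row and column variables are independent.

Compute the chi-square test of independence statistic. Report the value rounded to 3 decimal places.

test statistic = 6.512

Row totals [49, 36, 71], col totals [62, 55, 39], n=156
χ² = (18−19.47)²/19.47 + (18−17.28)²/17.28 + (13−12.25)²/12.25 + (15−14.31)²/14.31 + (17−12.69)²/12.69 + (4−9.00)²/9.00 + (29−28.22)²/28.22 + (20−25.03)²/25.03 + (22−17.75)²/17.75 = 6.5120
df = 4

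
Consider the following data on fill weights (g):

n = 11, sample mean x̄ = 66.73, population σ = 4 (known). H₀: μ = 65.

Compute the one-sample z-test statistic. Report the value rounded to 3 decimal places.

SE = σ/√n = 4/√11 = 1.2060
z = (x̄−μ₀)/SE = (66.73−65)/1.2060 = 1.4344

test statistic = 1.434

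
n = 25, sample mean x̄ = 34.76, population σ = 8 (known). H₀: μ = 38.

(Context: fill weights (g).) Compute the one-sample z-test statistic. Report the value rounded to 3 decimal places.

test statistic = -2.025

SE = σ/√n = 8/√25 = 1.6000
z = (x̄−μ₀)/SE = (34.76−38)/1.6000 = -2.0250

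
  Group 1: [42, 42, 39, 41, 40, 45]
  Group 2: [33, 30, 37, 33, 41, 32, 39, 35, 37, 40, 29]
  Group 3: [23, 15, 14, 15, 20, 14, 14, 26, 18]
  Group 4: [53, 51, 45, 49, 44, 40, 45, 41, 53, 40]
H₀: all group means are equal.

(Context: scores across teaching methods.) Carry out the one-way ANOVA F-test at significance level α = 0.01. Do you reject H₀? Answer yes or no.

Group means [41.50, 35.09, 17.67, 46.10], grand mean 34.861
SSB = Σnᵢ(x̄ᵢ−x̄)² = 4188.996; SSW = ΣΣ(x−x̄ᵢ)² = 577.309
MSB = 4188.996/3 = 1396.3322; MSW = 577.309/32 = 18.0409
F = MSB/MSW = 77.3981
df = (3, 32)
p-value (upper-tail) = 0.00000
At α=0.01: p < α → reject H₀

reject H₀: yes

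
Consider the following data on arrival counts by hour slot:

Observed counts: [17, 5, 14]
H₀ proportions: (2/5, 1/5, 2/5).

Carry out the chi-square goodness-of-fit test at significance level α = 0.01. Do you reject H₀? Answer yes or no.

n = 36; E_i = n·p_i = [14.40, 7.20, 14.40]
χ² = (17−14.40)²/14.40 + (5−7.20)²/7.20 + (14−14.40)²/14.40 = 1.1528
df = 2
p-value (upper-tail) = 0.56192
At α=0.01: p ≥ α → fail to reject H₀

reject H₀: no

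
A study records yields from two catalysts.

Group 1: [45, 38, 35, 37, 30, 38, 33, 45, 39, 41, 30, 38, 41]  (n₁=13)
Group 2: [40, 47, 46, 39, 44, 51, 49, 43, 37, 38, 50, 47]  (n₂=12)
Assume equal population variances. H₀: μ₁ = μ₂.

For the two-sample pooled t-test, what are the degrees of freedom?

df = n₁ + n₂ − 2 = 13 + 12 − 2 = 23

degrees of freedom = 23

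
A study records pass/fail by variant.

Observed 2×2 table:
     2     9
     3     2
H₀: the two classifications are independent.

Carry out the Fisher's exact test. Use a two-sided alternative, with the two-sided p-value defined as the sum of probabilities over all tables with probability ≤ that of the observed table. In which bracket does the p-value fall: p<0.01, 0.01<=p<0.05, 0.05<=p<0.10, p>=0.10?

p-value bracket: p>=0.10

Margins: r₁=11, r₂=5, c₁=5, c₂=11, n=16
p_obs = C(11,2)·C(5,3)/C(16,5); sum pmf over tables with pmf ≤ p_obs
p-value (two-sided) = 0.24451
→ bracket: p>=0.10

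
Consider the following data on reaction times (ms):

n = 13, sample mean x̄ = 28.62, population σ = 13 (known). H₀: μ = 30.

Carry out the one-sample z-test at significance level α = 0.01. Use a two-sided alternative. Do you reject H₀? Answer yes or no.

reject H₀: no

SE = σ/√n = 13/√13 = 3.6056
z = (x̄−μ₀)/SE = (28.62−30)/3.6056 = -0.3827
p-value (two-sided) = 0.70191
At α=0.01: p ≥ α → fail to reject H₀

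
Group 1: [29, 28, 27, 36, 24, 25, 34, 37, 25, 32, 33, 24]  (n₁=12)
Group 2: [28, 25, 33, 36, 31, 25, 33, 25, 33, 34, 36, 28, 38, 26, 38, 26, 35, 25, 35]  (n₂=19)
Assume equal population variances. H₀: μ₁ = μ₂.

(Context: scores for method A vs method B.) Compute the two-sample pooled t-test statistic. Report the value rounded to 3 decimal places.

x̄₁=29.500, s₁=4.739, n₁=12
x̄₂=31.053, s₂=4.790, n₂=19
s_p² = [11·4.739² + 18·4.790²]/29 = 22.7568
SE = √(s_p²·(1/12+1/19)) = 1.7590
t = (29.500−31.053)/1.7590 = -0.8827
df = 29

test statistic = -0.883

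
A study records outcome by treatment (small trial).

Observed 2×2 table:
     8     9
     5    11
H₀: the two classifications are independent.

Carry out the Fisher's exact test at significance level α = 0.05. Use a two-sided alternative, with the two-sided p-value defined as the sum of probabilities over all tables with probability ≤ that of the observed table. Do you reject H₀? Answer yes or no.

reject H₀: no

Margins: r₁=17, r₂=16, c₁=13, c₂=20, n=33
p_obs = C(17,8)·C(16,5)/C(33,13); sum pmf over tables with pmf ≤ p_obs
p-value (two-sided) = 0.48127
At α=0.05: p ≥ α → fail to reject H₀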